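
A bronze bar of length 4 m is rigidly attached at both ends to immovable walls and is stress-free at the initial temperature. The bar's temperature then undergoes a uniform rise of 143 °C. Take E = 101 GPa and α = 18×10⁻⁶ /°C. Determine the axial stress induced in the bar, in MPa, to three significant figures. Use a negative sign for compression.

-260 MPa

Free thermal expansion αLΔT = 18e-6 · 4000 · 143 = 10.3 mm.
The walls impose strain ε = −(10.3)/4000 = -2.5740e-03; σ = Eε = 101000 · -2.5740e-03 = -260 MPa.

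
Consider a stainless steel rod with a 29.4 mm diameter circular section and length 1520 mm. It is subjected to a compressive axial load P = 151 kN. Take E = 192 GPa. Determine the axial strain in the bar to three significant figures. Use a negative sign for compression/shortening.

-0.00116

A = 678.9 mm².
σ = N/A = -222.4 MPa; ε = σ/E = -222.4/192000 = -1.158e-03.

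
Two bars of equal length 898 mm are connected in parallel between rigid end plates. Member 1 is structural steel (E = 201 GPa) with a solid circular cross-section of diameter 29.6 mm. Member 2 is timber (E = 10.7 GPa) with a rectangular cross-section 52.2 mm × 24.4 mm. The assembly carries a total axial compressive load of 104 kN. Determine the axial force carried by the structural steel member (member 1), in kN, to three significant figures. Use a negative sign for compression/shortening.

A_1 = 688.1 mm².
A_2 = 1274 mm².
Equal strain + equilibrium ⇒ each member carries load in proportion to AE: A₁E₁ = 138300000 N, A₂E₂ = 13630000 N, ΣAE = 151900000 N.
F₁ = P·A₁E₁/ΣAE = -104000·138300000/151900000 = -94670 N.

-94.7 kN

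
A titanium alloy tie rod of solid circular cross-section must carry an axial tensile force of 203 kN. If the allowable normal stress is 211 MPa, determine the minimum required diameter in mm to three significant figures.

Required area A ≥ P/σ_allow = 203000/211 = 962.1 mm².
For a solid circular section, d ≥ √(4A/π) = 35 mm.

35.0 mm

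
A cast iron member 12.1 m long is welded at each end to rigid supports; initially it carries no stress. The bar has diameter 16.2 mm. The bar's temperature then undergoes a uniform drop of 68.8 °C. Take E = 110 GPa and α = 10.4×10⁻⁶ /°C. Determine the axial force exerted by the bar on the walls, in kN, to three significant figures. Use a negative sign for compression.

16.2 kN

Free thermal expansion αLΔT = 10.4e-6 · 12100 · -68.8 = -8.658 mm.
The walls impose strain ε = −(-8.658)/12100 = 7.1552e-04; σ = Eε = 110000 · 7.1552e-04 = 78.71 MPa.
Wall reaction R = σ·A = 78.71·206.1 = 16220 N = 16.22 kN.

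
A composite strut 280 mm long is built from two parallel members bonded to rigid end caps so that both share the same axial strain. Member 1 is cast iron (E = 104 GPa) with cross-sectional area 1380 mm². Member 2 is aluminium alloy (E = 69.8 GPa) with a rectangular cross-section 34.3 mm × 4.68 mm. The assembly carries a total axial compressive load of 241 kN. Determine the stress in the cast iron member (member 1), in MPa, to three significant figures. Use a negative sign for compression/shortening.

-162 MPa

A_2 = 160.5 mm².
Equal strain + equilibrium ⇒ each member carries load in proportion to AE: A₁E₁ = 143500000 N, A₂E₂ = 11200000 N, ΣAE = 154700000 N.
σ₁ = P·E₁/ΣAE = -241000·104000/154700000 = -162 MPa.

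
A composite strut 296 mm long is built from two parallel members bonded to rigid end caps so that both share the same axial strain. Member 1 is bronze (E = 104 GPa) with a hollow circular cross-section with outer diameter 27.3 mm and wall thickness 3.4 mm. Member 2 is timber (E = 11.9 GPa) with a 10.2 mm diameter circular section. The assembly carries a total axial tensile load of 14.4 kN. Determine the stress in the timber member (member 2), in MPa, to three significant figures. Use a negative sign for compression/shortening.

6.23 MPa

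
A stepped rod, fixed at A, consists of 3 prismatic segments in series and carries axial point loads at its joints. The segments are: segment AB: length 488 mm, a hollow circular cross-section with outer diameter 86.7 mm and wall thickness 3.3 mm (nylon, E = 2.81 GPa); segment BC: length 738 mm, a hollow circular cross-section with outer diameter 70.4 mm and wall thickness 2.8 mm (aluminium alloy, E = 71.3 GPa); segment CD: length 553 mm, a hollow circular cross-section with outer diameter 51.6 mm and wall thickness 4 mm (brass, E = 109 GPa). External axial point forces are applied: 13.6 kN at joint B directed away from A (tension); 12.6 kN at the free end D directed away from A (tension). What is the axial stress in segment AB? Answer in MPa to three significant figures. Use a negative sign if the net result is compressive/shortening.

Internal axial forces (sectioning from the free end, tension +): N_CD = 12.6 kN, N_BC = 12.6 kN, N_AB = 26.2 kN.
A_AB = 864.6 mm².
σ_AB = N_AB/A_AB = 26200/864.6 = 30.3 MPa.

30.3 MPa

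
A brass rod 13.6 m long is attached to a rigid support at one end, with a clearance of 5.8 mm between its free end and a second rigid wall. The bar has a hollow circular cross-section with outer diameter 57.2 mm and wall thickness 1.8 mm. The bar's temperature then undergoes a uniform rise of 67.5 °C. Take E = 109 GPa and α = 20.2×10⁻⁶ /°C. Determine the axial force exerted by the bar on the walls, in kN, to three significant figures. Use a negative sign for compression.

-32.0 kN

Free thermal expansion αLΔT = 20.2e-6 · 13600 · 67.5 = 18.54 mm.
The walls engage after the gap closes; constrained expansion = 18.54 − 5.8 = 12.74 mm.
The walls impose strain ε = −(12.74)/13600 = -9.3703e-04; σ = Eε = 109000 · -9.3703e-04 = -102.1 MPa.
Wall reaction R = σ·A = -102.1·313.3 = -32000 N = -32 kN.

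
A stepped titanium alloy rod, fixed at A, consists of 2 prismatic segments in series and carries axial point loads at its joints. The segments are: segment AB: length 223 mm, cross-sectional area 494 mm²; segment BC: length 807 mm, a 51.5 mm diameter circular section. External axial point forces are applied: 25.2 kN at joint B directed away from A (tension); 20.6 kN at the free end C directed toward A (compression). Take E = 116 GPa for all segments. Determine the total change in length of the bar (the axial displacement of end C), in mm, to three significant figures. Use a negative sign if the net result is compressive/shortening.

-0.0509 mm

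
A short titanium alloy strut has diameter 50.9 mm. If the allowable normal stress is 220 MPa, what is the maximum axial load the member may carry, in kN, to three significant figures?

A = 2035 mm².
P_max = σ_allow · A = 220 · 2035 = 447700 N = 447.7 kN.

448 kN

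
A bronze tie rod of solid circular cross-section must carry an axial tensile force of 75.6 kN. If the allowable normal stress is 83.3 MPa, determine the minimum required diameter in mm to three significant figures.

34.0 mm

Required area A ≥ P/σ_allow = 75600/83.3 = 907.6 mm².
For a solid circular section, d ≥ √(4A/π) = 33.99 mm.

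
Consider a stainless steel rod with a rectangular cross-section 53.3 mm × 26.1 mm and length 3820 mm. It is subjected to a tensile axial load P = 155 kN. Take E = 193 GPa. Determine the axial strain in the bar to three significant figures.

5.77e-04

A = 1391 mm².
σ = N/A = 111.4 MPa; ε = σ/E = 111.4/193000 = 5.773e-04.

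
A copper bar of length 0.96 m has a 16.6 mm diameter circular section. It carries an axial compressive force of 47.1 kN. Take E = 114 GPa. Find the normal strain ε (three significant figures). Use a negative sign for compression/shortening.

-0.00191

A = 216.4 mm².
σ = N/A = -217.6 MPa; ε = σ/E = -217.6/114000 = -1.909e-03.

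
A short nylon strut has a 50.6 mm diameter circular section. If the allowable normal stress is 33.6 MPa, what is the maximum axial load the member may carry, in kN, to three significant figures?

67.6 kN

A = 2011 mm².
P_max = σ_allow · A = 33.6 · 2011 = 67570 N = 67.57 kN.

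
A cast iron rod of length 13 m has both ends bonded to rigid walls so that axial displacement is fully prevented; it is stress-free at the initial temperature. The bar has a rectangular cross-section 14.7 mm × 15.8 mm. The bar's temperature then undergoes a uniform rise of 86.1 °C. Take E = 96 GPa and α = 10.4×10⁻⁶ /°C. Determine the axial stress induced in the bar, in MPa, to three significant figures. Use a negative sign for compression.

Free thermal expansion αLΔT = 10.4e-6 · 13000 · 86.1 = 11.64 mm.
The walls impose strain ε = −(11.64)/13000 = -8.9544e-04; σ = Eε = 96000 · -8.9544e-04 = -85.96 MPa.

-86.0 MPa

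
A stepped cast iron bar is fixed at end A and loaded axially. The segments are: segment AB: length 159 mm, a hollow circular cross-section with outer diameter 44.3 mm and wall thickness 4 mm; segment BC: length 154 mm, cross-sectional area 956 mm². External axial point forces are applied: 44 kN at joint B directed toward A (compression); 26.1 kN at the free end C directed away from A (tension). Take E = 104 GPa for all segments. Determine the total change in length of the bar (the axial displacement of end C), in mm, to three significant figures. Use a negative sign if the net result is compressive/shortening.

-0.0136 mm

Internal axial forces (sectioning from the free end, tension +): N_BC = 26.1 kN, N_AB = -17.9 kN.
A_AB = 506.4 mm².
δ_AB = -17900·159/(506.4·104000) = -0.05404 mm
δ_BC = 26100·154/(956·104000) = 0.04043 mm
δ = Σδ_i = -0.01361 mm.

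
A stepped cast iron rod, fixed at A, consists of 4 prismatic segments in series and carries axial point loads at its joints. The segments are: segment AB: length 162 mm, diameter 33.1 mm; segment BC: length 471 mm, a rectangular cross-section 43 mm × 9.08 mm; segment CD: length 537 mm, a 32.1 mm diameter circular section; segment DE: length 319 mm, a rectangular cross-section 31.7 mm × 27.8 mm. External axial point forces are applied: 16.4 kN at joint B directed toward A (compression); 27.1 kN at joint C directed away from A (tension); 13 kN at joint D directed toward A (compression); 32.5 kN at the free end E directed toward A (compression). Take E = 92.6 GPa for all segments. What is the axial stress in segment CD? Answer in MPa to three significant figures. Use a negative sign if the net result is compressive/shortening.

-56.2 MPa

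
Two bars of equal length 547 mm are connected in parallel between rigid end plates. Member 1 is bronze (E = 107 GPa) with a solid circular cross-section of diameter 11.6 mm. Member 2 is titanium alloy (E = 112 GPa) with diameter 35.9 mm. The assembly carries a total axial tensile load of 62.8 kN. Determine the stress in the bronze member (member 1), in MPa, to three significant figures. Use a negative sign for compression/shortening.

A_1 = 105.7 mm².
A_2 = 1012 mm².
Equal strain + equilibrium ⇒ each member carries load in proportion to AE: A₁E₁ = 11310000 N, A₂E₂ = 113400000 N, ΣAE = 124700000 N.
σ₁ = P·E₁/ΣAE = 62800·107000/124700000 = 53.9 MPa.

53.9 MPa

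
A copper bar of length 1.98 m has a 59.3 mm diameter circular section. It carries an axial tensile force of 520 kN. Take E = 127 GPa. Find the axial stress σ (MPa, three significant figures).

188 MPa

A = 2762 mm².
σ = N/A = 520000/2762 = 188.3 MPa.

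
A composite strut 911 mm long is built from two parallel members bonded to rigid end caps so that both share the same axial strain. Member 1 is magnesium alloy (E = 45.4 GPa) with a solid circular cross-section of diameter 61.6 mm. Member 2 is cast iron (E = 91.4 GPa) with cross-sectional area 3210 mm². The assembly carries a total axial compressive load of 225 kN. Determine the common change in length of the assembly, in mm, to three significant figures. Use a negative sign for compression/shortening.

-0.478 mm

A_1 = 2980 mm².
Equal strain + equilibrium ⇒ each member carries load in proportion to AE: A₁E₁ = 135300000 N, A₂E₂ = 293400000 N, ΣAE = 428700000 N.
δ = PL/ΣAE = -225000·911/428700000 = -0.4781 mm.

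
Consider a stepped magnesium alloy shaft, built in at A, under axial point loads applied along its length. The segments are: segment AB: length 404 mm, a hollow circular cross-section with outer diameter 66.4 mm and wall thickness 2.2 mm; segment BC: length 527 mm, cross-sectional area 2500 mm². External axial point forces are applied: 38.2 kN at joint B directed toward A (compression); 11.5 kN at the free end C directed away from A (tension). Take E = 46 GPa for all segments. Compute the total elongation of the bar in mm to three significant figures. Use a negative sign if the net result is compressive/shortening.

Internal axial forces (sectioning from the free end, tension +): N_BC = 11.5 kN, N_AB = -26.7 kN.
A_AB = 443.7 mm².
δ_AB = -26700·404/(443.7·46000) = -0.5285 mm
δ_BC = 11500·527/(2500·46000) = 0.0527 mm
δ = Σδ_i = -0.4758 mm.

-0.476 mm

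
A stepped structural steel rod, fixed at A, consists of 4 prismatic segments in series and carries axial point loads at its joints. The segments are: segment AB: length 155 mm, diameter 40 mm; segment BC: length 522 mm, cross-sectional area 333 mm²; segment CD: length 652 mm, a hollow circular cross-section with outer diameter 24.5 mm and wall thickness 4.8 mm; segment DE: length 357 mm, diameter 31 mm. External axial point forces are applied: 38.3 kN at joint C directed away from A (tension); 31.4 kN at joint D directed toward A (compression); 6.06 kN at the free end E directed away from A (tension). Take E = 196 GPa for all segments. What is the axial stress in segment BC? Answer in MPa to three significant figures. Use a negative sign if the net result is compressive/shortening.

38.9 MPa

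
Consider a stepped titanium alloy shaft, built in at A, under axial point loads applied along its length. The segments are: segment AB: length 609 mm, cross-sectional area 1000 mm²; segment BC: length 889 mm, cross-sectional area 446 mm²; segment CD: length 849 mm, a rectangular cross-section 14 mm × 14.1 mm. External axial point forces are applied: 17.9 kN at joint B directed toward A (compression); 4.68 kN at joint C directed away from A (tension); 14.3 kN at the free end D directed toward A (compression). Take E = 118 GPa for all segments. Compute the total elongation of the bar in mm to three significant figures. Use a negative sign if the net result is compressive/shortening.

Internal axial forces (sectioning from the free end, tension +): N_CD = -14.3 kN, N_BC = -9.62 kN, N_AB = -27.52 kN.
A_CD = 197.4 mm².
δ_AB = -27520·609/(1000·118000) = -0.142 mm
δ_BC = -9620·889/(446·118000) = -0.1625 mm
δ_CD = -14300·849/(197.4·118000) = -0.5212 mm
δ = Σδ_i = -0.8257 mm.

-0.826 mm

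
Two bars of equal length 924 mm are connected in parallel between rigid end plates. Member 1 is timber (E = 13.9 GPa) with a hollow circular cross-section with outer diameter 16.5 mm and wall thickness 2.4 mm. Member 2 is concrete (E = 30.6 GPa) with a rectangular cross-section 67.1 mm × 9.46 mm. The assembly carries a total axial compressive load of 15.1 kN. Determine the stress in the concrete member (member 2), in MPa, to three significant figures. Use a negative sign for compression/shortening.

A_1 = 106.3 mm².
A_2 = 634.8 mm².
Equal strain + equilibrium ⇒ each member carries load in proportion to AE: A₁E₁ = 1478000 N, A₂E₂ = 19420000 N, ΣAE = 20900000 N.
σ₂ = P·E₂/ΣAE = -15100·30600/20900000 = -22.11 MPa.

-22.1 MPa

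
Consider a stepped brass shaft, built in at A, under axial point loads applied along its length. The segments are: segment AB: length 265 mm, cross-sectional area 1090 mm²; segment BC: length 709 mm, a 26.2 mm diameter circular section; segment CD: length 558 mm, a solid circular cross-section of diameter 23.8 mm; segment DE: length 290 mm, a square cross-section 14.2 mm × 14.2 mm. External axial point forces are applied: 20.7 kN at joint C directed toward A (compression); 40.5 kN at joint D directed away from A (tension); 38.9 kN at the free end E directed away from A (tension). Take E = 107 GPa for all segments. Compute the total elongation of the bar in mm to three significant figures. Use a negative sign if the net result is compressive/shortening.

Internal axial forces (sectioning from the free end, tension +): N_DE = 38.9 kN, N_CD = 79.4 kN, N_BC = 58.7 kN, N_AB = 58.7 kN.
A_BC = 539.1 mm².
A_CD = 444.9 mm².
A_DE = 201.6 mm².
δ_AB = 58700·265/(1090·107000) = 0.1334 mm
δ_BC = 58700·709/(539.1·107000) = 0.7215 mm
δ_CD = 79400·558/(444.9·107000) = 0.9307 mm
δ_DE = 38900·290/(201.6·107000) = 0.5229 mm
δ = Σδ_i = 2.308 mm.

2.31 mm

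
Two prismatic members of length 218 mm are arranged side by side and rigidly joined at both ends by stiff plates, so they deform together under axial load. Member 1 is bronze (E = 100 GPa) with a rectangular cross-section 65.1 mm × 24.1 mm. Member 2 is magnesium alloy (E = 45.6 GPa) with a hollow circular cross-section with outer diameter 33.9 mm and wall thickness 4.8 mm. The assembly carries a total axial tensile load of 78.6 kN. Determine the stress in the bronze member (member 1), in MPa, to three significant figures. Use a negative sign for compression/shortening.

44.4 MPa

A_1 = 1569 mm².
A_2 = 438.8 mm².
Equal strain + equilibrium ⇒ each member carries load in proportion to AE: A₁E₁ = 156900000 N, A₂E₂ = 20010000 N, ΣAE = 176900000 N.
σ₁ = P·E₁/ΣAE = 78600·100000/176900000 = 44.43 MPa.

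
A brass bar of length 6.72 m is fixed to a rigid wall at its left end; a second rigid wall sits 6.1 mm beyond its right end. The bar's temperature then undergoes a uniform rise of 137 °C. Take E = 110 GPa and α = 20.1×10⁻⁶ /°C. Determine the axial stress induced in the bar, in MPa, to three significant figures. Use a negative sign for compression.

-203 MPa

Free thermal expansion αLΔT = 20.1e-6 · 6720 · 137 = 18.5 mm.
The walls engage after the gap closes; constrained expansion = 18.5 − 6.1 = 12.4 mm.
The walls impose strain ε = −(12.4)/6720 = -1.8460e-03; σ = Eε = 110000 · -1.8460e-03 = -203.1 MPa.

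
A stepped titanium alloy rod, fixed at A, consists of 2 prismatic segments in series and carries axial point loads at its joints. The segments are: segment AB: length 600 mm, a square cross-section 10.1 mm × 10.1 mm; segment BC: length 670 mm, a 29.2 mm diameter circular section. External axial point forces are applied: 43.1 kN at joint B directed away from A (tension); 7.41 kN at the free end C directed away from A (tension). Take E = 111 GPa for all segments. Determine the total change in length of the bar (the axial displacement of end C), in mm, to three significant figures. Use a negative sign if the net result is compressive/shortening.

2.74 mm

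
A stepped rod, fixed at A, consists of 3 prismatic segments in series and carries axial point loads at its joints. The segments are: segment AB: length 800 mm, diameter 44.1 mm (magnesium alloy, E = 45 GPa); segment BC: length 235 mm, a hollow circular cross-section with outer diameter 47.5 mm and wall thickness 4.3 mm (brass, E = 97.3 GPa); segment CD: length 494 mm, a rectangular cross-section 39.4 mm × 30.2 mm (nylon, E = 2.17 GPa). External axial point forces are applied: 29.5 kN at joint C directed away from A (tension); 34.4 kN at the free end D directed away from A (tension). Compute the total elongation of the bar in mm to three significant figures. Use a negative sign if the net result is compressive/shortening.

Internal axial forces (sectioning from the free end, tension +): N_CD = 34.4 kN, N_BC = 63.9 kN, N_AB = 63.9 kN.
A_AB = 1527 mm².
A_BC = 583.6 mm².
A_CD = 1190 mm².
δ_AB = 63900·800/(1527·45000) = 0.7437 mm
δ_BC = 63900·235/(583.6·97300) = 0.2645 mm
δ_CD = 34400·494/(1190·2170) = 6.581 mm
δ = Σδ_i = 7.59 mm.

7.59 mm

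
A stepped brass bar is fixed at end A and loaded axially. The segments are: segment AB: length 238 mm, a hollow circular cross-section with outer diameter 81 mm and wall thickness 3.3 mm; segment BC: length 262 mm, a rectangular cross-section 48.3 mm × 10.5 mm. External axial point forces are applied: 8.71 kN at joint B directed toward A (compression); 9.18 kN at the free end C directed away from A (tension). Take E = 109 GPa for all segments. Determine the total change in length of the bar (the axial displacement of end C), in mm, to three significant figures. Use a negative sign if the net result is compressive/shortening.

0.0448 mm

Internal axial forces (sectioning from the free end, tension +): N_BC = 9.18 kN, N_AB = 0.47 kN.
A_AB = 805.5 mm².
A_BC = 507.1 mm².
δ_AB = 470·238/(805.5·109000) = 0.001274 mm
δ_BC = 9180·262/(507.1·109000) = 0.04351 mm
δ = Σδ_i = 0.04478 mm.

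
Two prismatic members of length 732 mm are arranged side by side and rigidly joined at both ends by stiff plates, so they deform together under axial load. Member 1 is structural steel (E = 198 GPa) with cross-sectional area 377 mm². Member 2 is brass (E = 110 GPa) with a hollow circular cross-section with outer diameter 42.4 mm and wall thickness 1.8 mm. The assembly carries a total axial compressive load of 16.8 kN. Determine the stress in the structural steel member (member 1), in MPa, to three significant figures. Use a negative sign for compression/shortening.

A_2 = 229.6 mm².
Equal strain + equilibrium ⇒ each member carries load in proportion to AE: A₁E₁ = 74650000 N, A₂E₂ = 25250000 N, ΣAE = 99900000 N.
σ₁ = P·E₁/ΣAE = -16800·198000/99900000 = -33.3 MPa.

-33.3 MPa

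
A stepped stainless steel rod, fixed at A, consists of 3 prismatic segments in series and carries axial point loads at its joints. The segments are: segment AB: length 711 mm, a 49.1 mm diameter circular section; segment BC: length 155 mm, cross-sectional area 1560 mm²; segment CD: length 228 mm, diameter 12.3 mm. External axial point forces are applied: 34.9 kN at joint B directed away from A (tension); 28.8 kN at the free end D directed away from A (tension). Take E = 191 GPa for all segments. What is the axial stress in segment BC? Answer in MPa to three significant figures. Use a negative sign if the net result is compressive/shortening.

Internal axial forces (sectioning from the free end, tension +): N_CD = 28.8 kN, N_BC = 28.8 kN, N_AB = 63.7 kN.
σ_BC = N_BC/A_BC = 28800/1560 = 18.46 MPa.

18.5 MPa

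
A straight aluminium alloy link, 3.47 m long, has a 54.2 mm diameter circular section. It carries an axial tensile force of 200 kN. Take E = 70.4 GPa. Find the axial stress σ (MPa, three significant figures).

86.7 MPa

A = 2307 mm².
σ = N/A = 200000/2307 = 86.68 MPa.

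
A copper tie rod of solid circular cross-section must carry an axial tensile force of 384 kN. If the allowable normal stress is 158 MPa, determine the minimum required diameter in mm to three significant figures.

55.6 mm

Required area A ≥ P/σ_allow = 384000/158 = 2430 mm².
For a solid circular section, d ≥ √(4A/π) = 55.63 mm.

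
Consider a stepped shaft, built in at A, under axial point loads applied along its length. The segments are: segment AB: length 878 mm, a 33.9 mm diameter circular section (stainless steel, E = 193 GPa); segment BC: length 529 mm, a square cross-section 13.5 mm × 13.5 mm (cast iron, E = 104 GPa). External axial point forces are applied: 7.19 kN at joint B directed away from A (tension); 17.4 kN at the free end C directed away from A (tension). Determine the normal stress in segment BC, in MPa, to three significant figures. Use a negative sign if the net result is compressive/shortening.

95.5 MPa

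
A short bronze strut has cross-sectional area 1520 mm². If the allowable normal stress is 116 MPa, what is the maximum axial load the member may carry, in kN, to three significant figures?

176 kN

P_max = σ_allow · A = 116 · 1520 = 176300 N = 176.3 kN.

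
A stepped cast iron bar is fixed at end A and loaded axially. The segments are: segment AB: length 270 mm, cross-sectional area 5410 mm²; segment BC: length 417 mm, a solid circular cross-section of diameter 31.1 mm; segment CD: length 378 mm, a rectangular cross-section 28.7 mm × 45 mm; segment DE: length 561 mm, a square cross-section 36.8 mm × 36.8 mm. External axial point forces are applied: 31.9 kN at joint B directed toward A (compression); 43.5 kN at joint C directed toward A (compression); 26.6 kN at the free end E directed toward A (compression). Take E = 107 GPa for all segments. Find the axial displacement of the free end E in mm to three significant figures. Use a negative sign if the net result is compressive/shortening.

Internal axial forces (sectioning from the free end, tension +): N_DE = -26.6 kN, N_CD = -26.6 kN, N_BC = -70.1 kN, N_AB = -102 kN.
A_BC = 759.6 mm².
A_CD = 1292 mm².
A_DE = 1354 mm².
δ_AB = -102000·270/(5410·107000) = -0.04758 mm
δ_BC = -70100·417/(759.6·107000) = -0.3596 mm
δ_CD = -26600·378/(1292·107000) = -0.07276 mm
δ_DE = -26600·561/(1354·107000) = -0.103 mm
δ = Σδ_i = -0.583 mm.

-0.583 mm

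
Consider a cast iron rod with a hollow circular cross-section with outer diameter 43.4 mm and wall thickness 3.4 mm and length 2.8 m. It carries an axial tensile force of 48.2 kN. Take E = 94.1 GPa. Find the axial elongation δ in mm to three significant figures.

A = 427.3 mm².
δ_mech = NL/(AE) = 48200·2800/(427.3·94100) = 3.357 mm.

3.36 mm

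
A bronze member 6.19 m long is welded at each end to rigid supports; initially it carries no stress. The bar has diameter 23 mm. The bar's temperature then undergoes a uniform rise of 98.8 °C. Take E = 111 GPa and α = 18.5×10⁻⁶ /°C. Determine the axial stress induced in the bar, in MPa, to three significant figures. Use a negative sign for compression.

-203 MPa

Free thermal expansion αLΔT = 18.5e-6 · 6190 · 98.8 = 11.31 mm.
The walls impose strain ε = −(11.31)/6190 = -1.8278e-03; σ = Eε = 111000 · -1.8278e-03 = -202.9 MPa.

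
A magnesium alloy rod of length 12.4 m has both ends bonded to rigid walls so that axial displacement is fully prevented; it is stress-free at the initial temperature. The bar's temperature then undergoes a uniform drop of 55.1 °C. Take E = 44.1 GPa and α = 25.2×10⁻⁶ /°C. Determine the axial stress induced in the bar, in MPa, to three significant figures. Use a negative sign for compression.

Free thermal expansion αLΔT = 25.2e-6 · 12400 · -55.1 = -17.22 mm.
The walls impose strain ε = −(-17.22)/12400 = 1.3885e-03; σ = Eε = 44100 · 1.3885e-03 = 61.23 MPa.

61.2 MPa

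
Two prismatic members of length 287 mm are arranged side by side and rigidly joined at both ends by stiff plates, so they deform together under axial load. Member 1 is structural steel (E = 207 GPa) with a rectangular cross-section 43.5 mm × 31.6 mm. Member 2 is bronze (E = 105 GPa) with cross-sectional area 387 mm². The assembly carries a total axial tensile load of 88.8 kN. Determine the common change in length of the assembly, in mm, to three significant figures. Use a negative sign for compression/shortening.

0.0784 mm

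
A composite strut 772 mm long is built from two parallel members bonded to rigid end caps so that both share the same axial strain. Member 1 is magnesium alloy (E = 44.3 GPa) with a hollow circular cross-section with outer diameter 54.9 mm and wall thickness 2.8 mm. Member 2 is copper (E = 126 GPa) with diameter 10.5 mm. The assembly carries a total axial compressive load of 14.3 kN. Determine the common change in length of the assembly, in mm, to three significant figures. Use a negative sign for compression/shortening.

A_1 = 458.3 mm².
A_2 = 86.59 mm².
Equal strain + equilibrium ⇒ each member carries load in proportion to AE: A₁E₁ = 20300000 N, A₂E₂ = 10910000 N, ΣAE = 31210000 N.
δ = PL/ΣAE = -14300·772/31210000 = -0.3537 mm.

-0.354 mm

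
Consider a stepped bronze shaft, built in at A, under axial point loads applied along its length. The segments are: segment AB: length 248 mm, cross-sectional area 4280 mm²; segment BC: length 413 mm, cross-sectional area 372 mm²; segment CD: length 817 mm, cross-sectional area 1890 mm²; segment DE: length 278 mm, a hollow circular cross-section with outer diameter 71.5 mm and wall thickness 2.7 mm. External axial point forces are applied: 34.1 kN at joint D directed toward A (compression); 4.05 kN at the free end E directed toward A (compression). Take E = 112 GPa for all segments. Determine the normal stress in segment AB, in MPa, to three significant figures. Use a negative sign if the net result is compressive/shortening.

-8.91 MPa

Internal axial forces (sectioning from the free end, tension +): N_DE = -4.05 kN, N_CD = -38.15 kN, N_BC = -38.15 kN, N_AB = -38.15 kN.
σ_AB = N_AB/A_AB = -38150/4280 = -8.914 MPa.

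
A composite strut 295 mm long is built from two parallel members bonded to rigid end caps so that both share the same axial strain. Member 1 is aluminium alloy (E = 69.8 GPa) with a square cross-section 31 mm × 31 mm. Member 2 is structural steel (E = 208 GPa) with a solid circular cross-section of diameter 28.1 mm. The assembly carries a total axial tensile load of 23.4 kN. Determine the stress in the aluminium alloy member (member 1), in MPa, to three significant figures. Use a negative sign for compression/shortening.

8.33 MPa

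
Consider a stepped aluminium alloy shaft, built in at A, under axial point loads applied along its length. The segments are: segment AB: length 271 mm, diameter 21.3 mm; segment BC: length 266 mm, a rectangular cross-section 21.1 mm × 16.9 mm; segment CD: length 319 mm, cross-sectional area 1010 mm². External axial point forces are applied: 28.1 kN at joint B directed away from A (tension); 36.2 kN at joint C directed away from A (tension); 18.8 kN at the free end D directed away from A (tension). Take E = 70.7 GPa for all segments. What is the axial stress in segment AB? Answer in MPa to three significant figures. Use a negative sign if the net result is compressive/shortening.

233 MPa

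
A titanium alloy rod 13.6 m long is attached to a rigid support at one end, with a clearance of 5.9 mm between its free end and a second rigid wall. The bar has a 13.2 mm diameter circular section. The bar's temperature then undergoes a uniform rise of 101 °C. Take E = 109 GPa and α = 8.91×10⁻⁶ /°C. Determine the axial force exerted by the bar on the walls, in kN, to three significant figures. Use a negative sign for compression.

Free thermal expansion αLΔT = 8.91e-6 · 13600 · 101 = 12.24 mm.
The walls engage after the gap closes; constrained expansion = 12.24 − 5.9 = 6.339 mm.
The walls impose strain ε = −(6.339)/13600 = -4.6609e-04; σ = Eε = 109000 · -4.6609e-04 = -50.8 MPa.
Wall reaction R = σ·A = -50.8·136.8 = -6952 N = -6.952 kN.

-6.95 kN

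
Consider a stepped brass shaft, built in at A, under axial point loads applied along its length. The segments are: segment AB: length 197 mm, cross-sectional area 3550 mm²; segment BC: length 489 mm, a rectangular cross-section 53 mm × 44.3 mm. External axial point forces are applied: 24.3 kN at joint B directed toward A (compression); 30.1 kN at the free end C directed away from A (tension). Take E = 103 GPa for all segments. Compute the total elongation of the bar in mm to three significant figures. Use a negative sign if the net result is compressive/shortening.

0.0640 mm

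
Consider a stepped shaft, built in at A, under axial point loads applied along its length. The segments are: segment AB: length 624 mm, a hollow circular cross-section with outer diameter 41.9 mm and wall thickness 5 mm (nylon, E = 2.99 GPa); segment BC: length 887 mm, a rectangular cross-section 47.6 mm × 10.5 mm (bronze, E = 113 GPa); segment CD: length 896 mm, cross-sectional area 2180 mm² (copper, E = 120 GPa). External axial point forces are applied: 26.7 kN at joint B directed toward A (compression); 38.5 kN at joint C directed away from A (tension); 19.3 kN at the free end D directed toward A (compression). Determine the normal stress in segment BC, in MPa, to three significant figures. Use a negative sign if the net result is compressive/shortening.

Internal axial forces (sectioning from the free end, tension +): N_CD = -19.3 kN, N_BC = 19.2 kN, N_AB = -7.5 kN.
A_BC = 499.8 mm².
σ_BC = N_BC/A_BC = 19200/499.8 = 38.42 MPa.

38.4 MPa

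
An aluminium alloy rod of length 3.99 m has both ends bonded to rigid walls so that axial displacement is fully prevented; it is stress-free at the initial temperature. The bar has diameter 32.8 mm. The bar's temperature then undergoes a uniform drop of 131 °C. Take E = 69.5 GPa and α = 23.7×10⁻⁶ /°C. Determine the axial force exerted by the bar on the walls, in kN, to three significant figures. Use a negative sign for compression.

Free thermal expansion αLΔT = 23.7e-6 · 3990 · -131 = -12.39 mm.
The walls impose strain ε = −(-12.39)/3990 = 3.1047e-03; σ = Eε = 69500 · 3.1047e-03 = 215.8 MPa.
Wall reaction R = σ·A = 215.8·845 = 182300 N = 182.3 kN.

182 kN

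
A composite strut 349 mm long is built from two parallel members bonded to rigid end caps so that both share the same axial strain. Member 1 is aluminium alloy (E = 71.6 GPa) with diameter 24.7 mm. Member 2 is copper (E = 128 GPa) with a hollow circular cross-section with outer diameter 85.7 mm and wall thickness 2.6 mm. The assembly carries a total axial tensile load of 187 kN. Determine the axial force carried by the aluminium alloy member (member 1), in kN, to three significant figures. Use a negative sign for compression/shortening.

A_1 = 479.2 mm².
A_2 = 678.8 mm².
Equal strain + equilibrium ⇒ each member carries load in proportion to AE: A₁E₁ = 34310000 N, A₂E₂ = 86880000 N, ΣAE = 121200000 N.
F₁ = P·A₁E₁/ΣAE = 187000·34310000/121200000 = 52940 N.

52.9 kN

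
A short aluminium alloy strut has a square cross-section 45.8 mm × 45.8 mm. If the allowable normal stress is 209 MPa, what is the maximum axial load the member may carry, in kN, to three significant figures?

438 kN

A = 2098 mm².
P_max = σ_allow · A = 209 · 2098 = 438400 N = 438.4 kN.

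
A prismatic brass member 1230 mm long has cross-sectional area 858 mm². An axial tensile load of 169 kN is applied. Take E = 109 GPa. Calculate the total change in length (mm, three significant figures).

2.22 mm

δ_mech = NL/(AE) = 169000·1230/(858·109000) = 2.223 mm.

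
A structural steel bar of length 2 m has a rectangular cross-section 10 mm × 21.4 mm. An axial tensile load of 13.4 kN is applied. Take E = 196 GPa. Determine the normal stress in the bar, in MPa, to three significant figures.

62.6 MPa

A = 214 mm².
σ = N/A = 13400/214 = 62.62 MPa.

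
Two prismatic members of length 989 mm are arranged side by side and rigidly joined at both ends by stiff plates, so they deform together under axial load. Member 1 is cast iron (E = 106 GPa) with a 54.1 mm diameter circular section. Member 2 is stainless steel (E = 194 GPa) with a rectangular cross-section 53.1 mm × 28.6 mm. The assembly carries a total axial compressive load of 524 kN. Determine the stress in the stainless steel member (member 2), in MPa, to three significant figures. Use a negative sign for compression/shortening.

-189 MPa

A_1 = 2299 mm².
A_2 = 1519 mm².
Equal strain + equilibrium ⇒ each member carries load in proportion to AE: A₁E₁ = 243700000 N, A₂E₂ = 294600000 N, ΣAE = 538300000 N.
σ₂ = P·E₂/ΣAE = -524000·194000/538300000 = -188.9 MPa.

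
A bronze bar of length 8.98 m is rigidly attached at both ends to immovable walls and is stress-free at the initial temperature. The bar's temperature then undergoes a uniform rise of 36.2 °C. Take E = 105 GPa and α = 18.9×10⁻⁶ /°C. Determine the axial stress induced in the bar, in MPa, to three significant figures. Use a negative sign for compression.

-71.8 MPa

Free thermal expansion αLΔT = 18.9e-6 · 8980 · 36.2 = 6.144 mm.
The walls impose strain ε = −(6.144)/8980 = -6.8418e-04; σ = Eε = 105000 · -6.8418e-04 = -71.84 MPa.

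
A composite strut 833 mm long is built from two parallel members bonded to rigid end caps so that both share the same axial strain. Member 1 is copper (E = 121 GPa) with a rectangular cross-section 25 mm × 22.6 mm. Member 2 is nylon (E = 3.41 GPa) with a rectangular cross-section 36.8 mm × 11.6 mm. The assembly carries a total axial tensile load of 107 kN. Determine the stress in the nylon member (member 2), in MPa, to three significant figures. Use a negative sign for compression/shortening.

5.23 MPa

A_1 = 565 mm².
A_2 = 426.9 mm².
Equal strain + equilibrium ⇒ each member carries load in proportion to AE: A₁E₁ = 68360000 N, A₂E₂ = 1456000 N, ΣAE = 69820000 N.
σ₂ = P·E₂/ΣAE = 107000·3410/69820000 = 5.226 MPa.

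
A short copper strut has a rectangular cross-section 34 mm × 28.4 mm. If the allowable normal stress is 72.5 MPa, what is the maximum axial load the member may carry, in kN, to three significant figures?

A = 965.6 mm².
P_max = σ_allow · A = 72.5 · 965.6 = 70010 N = 70.01 kN.

70.0 kN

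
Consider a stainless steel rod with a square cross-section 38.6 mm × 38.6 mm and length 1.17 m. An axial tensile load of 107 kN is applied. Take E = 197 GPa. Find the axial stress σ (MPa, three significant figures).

71.8 MPa

A = 1490 mm².
σ = N/A = 107000/1490 = 71.81 MPa.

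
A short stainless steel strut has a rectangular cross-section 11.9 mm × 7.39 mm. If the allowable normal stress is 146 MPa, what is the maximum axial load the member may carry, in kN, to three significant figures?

12.8 kN

A = 87.94 mm².
P_max = σ_allow · A = 146 · 87.94 = 12840 N = 12.84 kN.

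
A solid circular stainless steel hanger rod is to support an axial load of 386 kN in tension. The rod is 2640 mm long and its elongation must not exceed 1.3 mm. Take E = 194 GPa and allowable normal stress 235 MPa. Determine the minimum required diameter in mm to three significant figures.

71.7 mm

Required area A ≥ P/σ_allow = 386000/235 = 1643 mm².
For a solid circular section, d ≥ √(4A/π) = 45.73 mm.
Elongation limit: A ≥ PL/(Eδ_allow) = 386000·2640/(194000·1.3) = 4041 mm² ⇒ d ≥ 71.73 mm.
The elongation limit governs.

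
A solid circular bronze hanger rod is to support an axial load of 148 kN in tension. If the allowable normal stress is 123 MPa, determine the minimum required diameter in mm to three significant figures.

Required area A ≥ P/σ_allow = 148000/123 = 1203 mm².
For a solid circular section, d ≥ √(4A/π) = 39.14 mm.

39.1 mm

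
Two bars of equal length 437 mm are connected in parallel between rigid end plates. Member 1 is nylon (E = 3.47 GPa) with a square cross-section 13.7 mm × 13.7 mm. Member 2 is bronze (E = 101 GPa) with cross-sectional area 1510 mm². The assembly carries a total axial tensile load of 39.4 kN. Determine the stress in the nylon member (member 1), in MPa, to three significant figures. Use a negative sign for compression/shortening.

0.893 MPa

A_1 = 187.7 mm².
Equal strain + equilibrium ⇒ each member carries load in proportion to AE: A₁E₁ = 651300 N, A₂E₂ = 152500000 N, ΣAE = 153200000 N.
σ₁ = P·E₁/ΣAE = 39400·3470/153200000 = 0.8926 MPa.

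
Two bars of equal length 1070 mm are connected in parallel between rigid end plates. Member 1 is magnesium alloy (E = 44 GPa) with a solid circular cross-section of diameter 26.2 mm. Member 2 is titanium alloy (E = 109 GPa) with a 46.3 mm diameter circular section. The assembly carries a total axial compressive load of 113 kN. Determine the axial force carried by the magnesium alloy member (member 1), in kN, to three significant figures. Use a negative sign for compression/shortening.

-12.9 kN

A_1 = 539.1 mm².
A_2 = 1684 mm².
Equal strain + equilibrium ⇒ each member carries load in proportion to AE: A₁E₁ = 23720000 N, A₂E₂ = 183500000 N, ΣAE = 207200000 N.
F₁ = P·A₁E₁/ΣAE = -113000·23720000/207200000 = -12930 N.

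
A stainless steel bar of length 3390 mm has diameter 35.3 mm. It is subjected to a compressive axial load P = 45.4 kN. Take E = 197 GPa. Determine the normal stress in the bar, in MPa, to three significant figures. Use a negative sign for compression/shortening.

A = 978.7 mm².
σ = N/A = -45400/978.7 = -46.39 MPa.

-46.4 MPa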